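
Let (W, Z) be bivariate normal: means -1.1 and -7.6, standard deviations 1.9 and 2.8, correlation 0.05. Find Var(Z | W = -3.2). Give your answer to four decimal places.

7.8204

Var(Z | W=x) = (1 − ρ²)·σ_Z².
Var(Z | W=-3.2) = (2.8)²·(1 − (0.05)²) = 7.84·0.9975 = 7.8204.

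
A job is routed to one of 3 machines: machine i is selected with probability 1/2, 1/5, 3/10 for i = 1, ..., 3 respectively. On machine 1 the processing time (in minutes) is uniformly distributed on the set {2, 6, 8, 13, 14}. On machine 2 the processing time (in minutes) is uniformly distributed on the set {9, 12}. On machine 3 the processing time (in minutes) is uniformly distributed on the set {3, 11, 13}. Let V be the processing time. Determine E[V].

E[V | machine 1] = (2+6+8+13+14)/5 = 43/5.
E[V | machine 2] = (9+12)/2 = 21/2.
E[V | machine 3] = (3+11+13)/3 = 9.
E[V] = (1/2)·(43/5) + (1/5)·(21/2) + (3/10)·(9) = 91/10.

91/10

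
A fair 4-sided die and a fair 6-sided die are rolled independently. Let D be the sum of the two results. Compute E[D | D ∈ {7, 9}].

P(D ∈ {7, 9}) = 1/4.
Σ over the event: 7·1/6 + 9·1/12 = 23/12.
E[D | D ∈ {7, 9}] = (23/12) / (1/4) = 23/3.

23/3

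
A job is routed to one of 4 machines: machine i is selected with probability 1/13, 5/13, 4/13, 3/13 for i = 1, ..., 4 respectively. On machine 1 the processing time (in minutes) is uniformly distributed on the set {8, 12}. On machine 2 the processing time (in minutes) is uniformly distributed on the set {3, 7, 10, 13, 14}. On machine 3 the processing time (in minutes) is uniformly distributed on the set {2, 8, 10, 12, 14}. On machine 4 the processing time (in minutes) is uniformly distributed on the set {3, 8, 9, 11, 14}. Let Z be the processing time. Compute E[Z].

604/65

E[Z | machine 1] = (8+12)/2 = 10.
E[Z | machine 2] = (3+7+10+13+14)/5 = 47/5.
E[Z | machine 3] = (2+8+10+12+14)/5 = 46/5.
E[Z | machine 4] = (3+8+9+11+14)/5 = 9.
E[Z] = (1/13)·(10) + (5/13)·(47/5) + (4/13)·(46/5) + (3/13)·(9) = 604/65.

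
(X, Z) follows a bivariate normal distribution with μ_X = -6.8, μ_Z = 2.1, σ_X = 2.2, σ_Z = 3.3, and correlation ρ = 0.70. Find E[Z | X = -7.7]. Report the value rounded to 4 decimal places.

1.1550

For a bivariate normal, E[Z | X=x] = μ_Z + ρ·(σ_Z/σ_X)·(x − μ_X).
E[Z | X=-7.7] = 2.1 + (0.70)·(3.3/2.2)·(-7.7 − (-6.8)) = 2.1 + (1.05)·(-0.9) = 1.1550.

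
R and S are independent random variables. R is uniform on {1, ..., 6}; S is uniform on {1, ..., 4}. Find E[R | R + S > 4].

37/9

P(R + S > 4) = 3/4.
Summing R·P(x,y) over outcomes with R + S > 4 gives 37/12.
E[R | R + S > 4] = (37/12) / (3/4) = 37/9.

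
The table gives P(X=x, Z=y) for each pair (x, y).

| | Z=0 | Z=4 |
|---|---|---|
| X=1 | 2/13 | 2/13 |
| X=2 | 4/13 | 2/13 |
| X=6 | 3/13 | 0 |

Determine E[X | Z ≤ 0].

28/9

P(Z ≤ 0) = 9/13.
Σ X·P over the event = 1·(2/13) + 2·(4/13) + 6·(3/13) = 28/13.
E[X | Z ≤ 0] = (28/13) / (9/13) = 28/9.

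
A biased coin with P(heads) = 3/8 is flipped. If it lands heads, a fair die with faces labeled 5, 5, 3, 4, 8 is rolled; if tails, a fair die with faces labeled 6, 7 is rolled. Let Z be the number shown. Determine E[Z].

E[Z | heads] = (5+5+3+4+8)/5 = 5.
E[Z | tails] = (6+7)/2 = 13/2.
E[Z] = (3/8)·(5) + (5/8)·(13/2) = 95/16.

95/16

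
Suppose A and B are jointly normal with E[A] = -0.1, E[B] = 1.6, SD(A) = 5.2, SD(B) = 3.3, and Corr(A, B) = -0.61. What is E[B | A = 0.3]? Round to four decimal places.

1.4452

For a bivariate normal, E[B | A=x] = μ_B + ρ·(σ_B/σ_A)·(x − μ_A).
E[B | A=0.3] = 1.6 + (-0.61)·(3.3/5.2)·(0.3 − (-0.1)) = 1.6 + (-0.38712)·(0.4) = 1.4452.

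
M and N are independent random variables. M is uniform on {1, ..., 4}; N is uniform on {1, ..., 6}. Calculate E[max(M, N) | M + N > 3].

89/21

P(M + N > 3) = 7/8.
Summing max(M,N)·P(x,y) over outcomes with M + N > 3 gives 89/24.
E[max(M, N) | M + N > 3] = (89/24) / (7/8) = 89/21.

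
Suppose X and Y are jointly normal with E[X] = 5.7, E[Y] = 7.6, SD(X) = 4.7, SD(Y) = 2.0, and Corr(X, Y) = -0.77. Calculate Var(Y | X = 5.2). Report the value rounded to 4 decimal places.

1.6284

The conditional variance in a bivariate normal is σ_Y²(1 − ρ²), independent of x.
Var(Y | X=5.2) = (2.0)²·(1 − (-0.77)²) = 4·0.4071 = 1.6284.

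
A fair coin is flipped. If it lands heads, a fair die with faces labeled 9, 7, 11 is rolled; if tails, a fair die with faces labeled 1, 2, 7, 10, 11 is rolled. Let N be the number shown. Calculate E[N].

38/5

E[N | heads] = (9+7+11)/3 = 9.
E[N | tails] = (1+2+7+10+11)/5 = 31/5.
By the law of total expectation,
E[N] = (1/2)·(9) + (1/2)·(31/5) = 38/5.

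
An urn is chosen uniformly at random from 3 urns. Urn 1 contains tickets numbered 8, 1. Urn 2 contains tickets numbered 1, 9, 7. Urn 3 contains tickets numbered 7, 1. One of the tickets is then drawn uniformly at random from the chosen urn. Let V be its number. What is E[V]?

85/18

E[V | urn 1] = (8+1)/2 = 9/2.
E[V | urn 2] = (1+9+7)/3 = 17/3.
E[V | urn 3] = (7+1)/2 = 4.
E[V] = (1/3)·(9/2) + (1/3)·(17/3) + (1/3)·(4) = 85/18.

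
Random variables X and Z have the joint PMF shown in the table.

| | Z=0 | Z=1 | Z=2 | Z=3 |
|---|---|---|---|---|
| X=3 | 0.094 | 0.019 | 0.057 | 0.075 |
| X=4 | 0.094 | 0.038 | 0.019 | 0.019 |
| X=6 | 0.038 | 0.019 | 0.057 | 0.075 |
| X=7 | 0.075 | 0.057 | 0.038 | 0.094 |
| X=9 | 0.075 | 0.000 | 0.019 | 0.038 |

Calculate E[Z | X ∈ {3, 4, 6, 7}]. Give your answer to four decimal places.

P(X ∈ {3, 4, 6, 7}) = 0.868.
Summing Z·P(X=x,Z=y) over the conditioning event gives 1.264.
E[Z | X ∈ {3, 4, 6, 7}] = (1.264) / (0.868) = 1.4562.

1.4562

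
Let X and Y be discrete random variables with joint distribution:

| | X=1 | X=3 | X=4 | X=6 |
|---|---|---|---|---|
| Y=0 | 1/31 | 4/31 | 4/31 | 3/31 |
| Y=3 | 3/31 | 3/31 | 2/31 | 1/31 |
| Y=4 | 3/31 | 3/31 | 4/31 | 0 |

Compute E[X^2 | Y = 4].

47/5

P(Y = 4) = 10/31.
Σ X^2·P over the event = 1·(3/31) + 9·(3/31) + 16·(4/31) = 94/31.
E[X^2 | Y = 4] = (94/31) / (10/31) = 47/5.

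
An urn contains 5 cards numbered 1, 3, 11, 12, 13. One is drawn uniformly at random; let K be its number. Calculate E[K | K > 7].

P(K > 7) = 3/5.
Σ over the event: 11·1/5 + 12·1/5 + 13·1/5 = 36/5.
E[K | K > 7] = (36/5) / (3/5) = 12.

12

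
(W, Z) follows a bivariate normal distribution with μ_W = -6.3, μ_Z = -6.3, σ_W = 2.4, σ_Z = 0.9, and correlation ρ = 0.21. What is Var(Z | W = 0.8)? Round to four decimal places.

0.7743

The conditional variance in a bivariate normal is σ_Z²(1 − ρ²), independent of x.
Var(Z | W=0.8) = (0.9)²·(1 − (0.21)²) = 0.81·0.9559 = 0.7743.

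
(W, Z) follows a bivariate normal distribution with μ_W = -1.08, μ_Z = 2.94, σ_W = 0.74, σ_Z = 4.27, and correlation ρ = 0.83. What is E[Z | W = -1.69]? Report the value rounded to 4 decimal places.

For a bivariate normal, E[Z | W=x] = μ_Z + ρ·(σ_Z/σ_W)·(x − μ_W).
E[Z | W=-1.69] = 2.94 + (0.83)·(4.27/0.74)·(-1.69 − (-1.08)) = 2.94 + (4.7893)·(-0.61) = 0.0185.

0.0185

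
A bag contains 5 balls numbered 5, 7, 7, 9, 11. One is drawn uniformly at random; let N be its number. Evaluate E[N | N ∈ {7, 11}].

P(N ∈ {7, 11}) = 3/5.
Σ over the event: 7·2/5 + 11·1/5 = 5.
E[N | N ∈ {7, 11}] = (5) / (3/5) = 25/3.

25/3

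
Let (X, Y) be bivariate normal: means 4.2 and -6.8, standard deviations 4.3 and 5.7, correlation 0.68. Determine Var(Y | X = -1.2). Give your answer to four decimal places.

For a bivariate normal, Var(Y | X=x) = σ_Y²(1 − ρ²).
Var(Y | X=-1.2) = (5.7)²·(1 − (0.68)²) = 32.49·0.5376 = 17.4666.

17.4666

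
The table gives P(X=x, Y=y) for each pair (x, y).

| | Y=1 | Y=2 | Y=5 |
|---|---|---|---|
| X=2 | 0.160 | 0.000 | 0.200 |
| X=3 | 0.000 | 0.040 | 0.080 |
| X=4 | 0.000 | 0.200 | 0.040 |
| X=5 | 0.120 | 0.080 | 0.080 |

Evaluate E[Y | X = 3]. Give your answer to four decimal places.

4.0000

P(X = 3) = 0.120.
Σ Y·P over the event = 2·(0.040) + 5·(0.080) = 0.480.
E[Y | X = 3] = (0.480) / (0.120) = 4.0000.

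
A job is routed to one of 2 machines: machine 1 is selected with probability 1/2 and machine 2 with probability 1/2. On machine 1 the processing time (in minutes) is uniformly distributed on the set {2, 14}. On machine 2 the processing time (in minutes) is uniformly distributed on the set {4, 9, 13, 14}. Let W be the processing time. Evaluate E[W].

E[W | machine 1] = (2+14)/2 = 8.
E[W | machine 2] = (4+9+13+14)/4 = 10.
E[W] = (1/2)·(8) + (1/2)·(10) = 9.

9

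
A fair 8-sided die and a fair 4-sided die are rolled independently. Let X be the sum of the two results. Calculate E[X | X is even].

P(X is even) = 1/2.
Σ over the event: 2·1/32 + 4·3/32 + 6·1/8 + 8·1/8 + 10·3/32 + 12·1/32 = 7/2.
E[X | X is even] = (7/2) / (1/2) = 7.

7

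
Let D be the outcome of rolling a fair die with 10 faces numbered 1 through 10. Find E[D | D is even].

6

Given D is even, D is equally likely to be any of {2, 4, 6, 8, 10}.
E[D | D is even] = (2 + 4 + 6 + 8 + 10) / 5 = 6.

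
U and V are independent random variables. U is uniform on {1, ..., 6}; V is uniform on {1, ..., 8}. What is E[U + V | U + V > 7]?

272/27

P(U + V > 7) = 9/16.
Summing (U+V)·P(x,y) over outcomes with U + V > 7 gives 17/3.
E[U + V | U + V > 7] = (17/3) / (9/16) = 272/27.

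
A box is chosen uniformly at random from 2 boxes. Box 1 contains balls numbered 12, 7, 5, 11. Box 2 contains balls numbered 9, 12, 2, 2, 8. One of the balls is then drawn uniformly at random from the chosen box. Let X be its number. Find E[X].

307/40

E[X | box 1] = (12+7+5+11)/4 = 35/4.
E[X | box 2] = (9+12+2+2+8)/5 = 33/5.
By the law of total expectation,
E[X] = (1/2)·(35/4) + (1/2)·(33/5) = 307/40.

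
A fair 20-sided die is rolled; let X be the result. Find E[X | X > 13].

Given X > 13, X is equally likely to be any of {14, 15, 16, 17, 18, 19, 20}.
E[X | X > 13] = (14 + 15 + 16 + 17 + 18 + 19 + 20) / 7 = 17.

17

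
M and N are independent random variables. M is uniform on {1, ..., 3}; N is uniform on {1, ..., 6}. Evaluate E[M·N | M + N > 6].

Outcomes with M + N > 6: (1,6), (2,5), (2,6), (3,4), (3,5), (3,6), each with probability 1/18.
E[M·N | M + N > 6] = (6 + 10 + 12 + 12 + 15 + 18) / 6 = 73/6.

73/6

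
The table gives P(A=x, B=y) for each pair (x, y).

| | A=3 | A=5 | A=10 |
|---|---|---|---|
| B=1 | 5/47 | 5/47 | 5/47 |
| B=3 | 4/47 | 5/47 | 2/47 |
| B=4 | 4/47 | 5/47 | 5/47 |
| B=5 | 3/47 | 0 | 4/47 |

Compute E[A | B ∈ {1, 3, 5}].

196/33

P(B ∈ {1, 3, 5}) = 33/47.
Σ A·P over the event = 3·(5/47) + 3·(4/47) + 3·(3/47) + 5·(5/47) + 5·(5/47) + 10·(5/47) + 10·(2/47) + 10·(4/47) = 196/47.
E[A | B ∈ {1, 3, 5}] = (196/47) / (33/47) = 196/33.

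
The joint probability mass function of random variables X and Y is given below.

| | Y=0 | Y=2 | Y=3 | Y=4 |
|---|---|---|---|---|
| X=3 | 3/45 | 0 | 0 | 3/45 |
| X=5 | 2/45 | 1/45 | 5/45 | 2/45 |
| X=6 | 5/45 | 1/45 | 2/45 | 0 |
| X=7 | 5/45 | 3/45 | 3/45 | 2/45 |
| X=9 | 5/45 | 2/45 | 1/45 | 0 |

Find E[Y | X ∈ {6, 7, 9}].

P(X ∈ {6, 7, 9}) = 29/45.
Summing Y·P(X=x,Y=y) over the conditioning event gives 38/45.
E[Y | X ∈ {6, 7, 9}] = (38/45) / (29/45) = 38/29.

38/29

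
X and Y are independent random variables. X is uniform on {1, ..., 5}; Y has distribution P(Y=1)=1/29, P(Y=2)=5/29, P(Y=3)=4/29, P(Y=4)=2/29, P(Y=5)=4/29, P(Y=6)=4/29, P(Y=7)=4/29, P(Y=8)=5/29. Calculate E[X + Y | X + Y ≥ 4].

P(X + Y ≥ 4) = 138/145.
Summing (X+Y)·P(x,y) over outcomes with X + Y ≥ 4 gives 226/29.
E[X + Y | X + Y ≥ 4] = (226/29) / (138/145) = 565/69.

565/69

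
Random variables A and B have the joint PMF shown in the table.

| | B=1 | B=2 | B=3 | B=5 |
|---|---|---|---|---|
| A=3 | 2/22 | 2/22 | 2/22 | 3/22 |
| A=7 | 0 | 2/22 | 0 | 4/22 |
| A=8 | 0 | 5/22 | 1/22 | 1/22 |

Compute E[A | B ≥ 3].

59/11

P(B ≥ 3) = 1/2.
Σ A·P over the event = 3·(2/22) + 3·(3/22) + 7·(4/22) + 8·(1/22) + 8·(1/22) = 59/22.
E[A | B ≥ 3] = (59/22) / (1/2) = 59/11.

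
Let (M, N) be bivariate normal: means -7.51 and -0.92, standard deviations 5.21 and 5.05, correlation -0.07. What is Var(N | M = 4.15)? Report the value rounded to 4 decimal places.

25.3775

For a bivariate normal, Var(N | M=x) = σ_N²(1 − ρ²).
Var(N | M=4.15) = (5.05)²·(1 − (-0.07)²) = 25.5025·0.9951 = 25.3775.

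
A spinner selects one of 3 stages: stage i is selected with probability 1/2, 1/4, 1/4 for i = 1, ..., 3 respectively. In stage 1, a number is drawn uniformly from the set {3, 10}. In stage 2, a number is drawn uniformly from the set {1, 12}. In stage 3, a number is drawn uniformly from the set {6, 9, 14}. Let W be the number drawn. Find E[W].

E[W | stage 1] = (3+10)/2 = 13/2.
E[W | stage 2] = (1+12)/2 = 13/2.
E[W | stage 3] = (6+9+14)/3 = 29/3.
E[W] = (1/2)·(13/2) + (1/4)·(13/2) + (1/4)·(29/3) = 175/24.

175/24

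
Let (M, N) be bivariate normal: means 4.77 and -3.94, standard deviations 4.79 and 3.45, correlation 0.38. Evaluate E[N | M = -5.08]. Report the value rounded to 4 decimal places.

The regression of N on M has slope ρ·σ_N/σ_M and passes through (μ_M, μ_N).
E[N | M=-5.08] = -3.94 + (0.38)·(3.45/4.79)·(-5.08 − (4.77)) = -3.94 + (0.2737)·(-9.85) = -6.6359.

-6.6359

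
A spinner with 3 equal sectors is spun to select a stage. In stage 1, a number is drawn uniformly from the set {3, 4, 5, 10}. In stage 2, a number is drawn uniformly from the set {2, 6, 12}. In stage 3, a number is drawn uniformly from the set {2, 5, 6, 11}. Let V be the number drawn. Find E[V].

109/18

E[V | stage 1] = (3+4+5+10)/4 = 11/2.
E[V | stage 2] = (2+6+12)/3 = 20/3.
E[V | stage 3] = (2+5+6+11)/4 = 6.
E[V] = (1/3)·(11/2) + (1/3)·(20/3) + (1/3)·(6) = 109/18.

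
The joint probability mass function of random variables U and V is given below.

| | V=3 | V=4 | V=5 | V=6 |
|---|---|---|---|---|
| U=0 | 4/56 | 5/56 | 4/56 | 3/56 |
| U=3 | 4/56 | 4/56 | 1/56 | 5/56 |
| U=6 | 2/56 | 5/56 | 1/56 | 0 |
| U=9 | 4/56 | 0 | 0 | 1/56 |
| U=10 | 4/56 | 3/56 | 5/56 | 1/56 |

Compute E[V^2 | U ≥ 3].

P(U ≥ 3) = 5/7.
Summing V^2·P(U=x,V=y) over the conditioning event gives 745/56.
E[V^2 | U ≥ 3] = (745/56) / (5/7) = 149/8.

149/8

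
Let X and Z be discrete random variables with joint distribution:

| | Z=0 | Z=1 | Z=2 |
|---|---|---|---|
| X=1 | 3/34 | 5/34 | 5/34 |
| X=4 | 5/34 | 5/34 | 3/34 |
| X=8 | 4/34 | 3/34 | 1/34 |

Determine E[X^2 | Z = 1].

P(Z = 1) = 13/34.
Σ X^2·P over the event = 1·(5/34) + 16·(5/34) + 64·(3/34) = 277/34.
E[X^2 | Z = 1] = (277/34) / (13/34) = 277/13.

277/13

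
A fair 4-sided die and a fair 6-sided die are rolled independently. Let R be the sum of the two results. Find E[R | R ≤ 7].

P(R ≤ 7) = 3/4.
Σ over the event: 2·1/24 + 3·1/12 + 4·1/8 + 5·1/6 + 6·1/6 + 7·1/6 = 23/6.
E[R | R ≤ 7] = (23/6) / (3/4) = 46/9.

46/9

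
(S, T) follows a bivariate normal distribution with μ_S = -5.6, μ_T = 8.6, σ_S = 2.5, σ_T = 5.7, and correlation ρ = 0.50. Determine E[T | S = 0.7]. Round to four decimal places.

For a bivariate normal, E[T | S=x] = μ_T + ρ·(σ_T/σ_S)·(x − μ_S).
E[T | S=0.7] = 8.6 + (0.50)·(5.7/2.5)·(0.7 − (-5.6)) = 8.6 + (1.14)·(6.3) = 15.7820.

15.7820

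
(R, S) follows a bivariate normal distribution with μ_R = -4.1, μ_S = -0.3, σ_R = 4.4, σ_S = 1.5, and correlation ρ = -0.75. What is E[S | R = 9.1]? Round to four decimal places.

For a bivariate normal, E[S | R=x] = μ_S + ρ·(σ_S/σ_R)·(x − μ_R).
E[S | R=9.1] = -0.3 + (-0.75)·(1.5/4.4)·(9.1 − (-4.1)) = -0.3 + (-0.25568)·(13.2) = -3.6750.

-3.6750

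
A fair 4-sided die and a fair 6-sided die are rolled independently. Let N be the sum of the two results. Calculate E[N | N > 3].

136/21

P(N > 3) = 7/8.
Σ over the event: 4·1/8 + 5·1/6 + 6·1/6 + 7·1/6 + 8·1/8 + 9·1/12 + 10·1/24 = 17/3.
E[N | N > 3] = (17/3) / (7/8) = 136/21.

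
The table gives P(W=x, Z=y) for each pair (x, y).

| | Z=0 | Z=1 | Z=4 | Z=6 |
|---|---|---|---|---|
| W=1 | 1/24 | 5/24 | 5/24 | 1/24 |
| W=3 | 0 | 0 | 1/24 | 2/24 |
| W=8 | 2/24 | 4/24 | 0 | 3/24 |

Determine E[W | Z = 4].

4/3

P(Z = 4) = 1/4.
Σ W·P over the event = 1·(5/24) + 3·(1/24) = 1/3.
E[W | Z = 4] = (1/3) / (1/4) = 4/3.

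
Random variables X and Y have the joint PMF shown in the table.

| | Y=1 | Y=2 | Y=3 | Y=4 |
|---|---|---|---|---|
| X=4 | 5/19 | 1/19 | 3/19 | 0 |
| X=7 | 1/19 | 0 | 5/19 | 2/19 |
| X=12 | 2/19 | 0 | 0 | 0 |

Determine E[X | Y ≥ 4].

7

P(Y ≥ 4) = 2/19.
Σ X·P over the event = 7·(2/19) = 14/19.
E[X | Y ≥ 4] = (14/19) / (2/19) = 7.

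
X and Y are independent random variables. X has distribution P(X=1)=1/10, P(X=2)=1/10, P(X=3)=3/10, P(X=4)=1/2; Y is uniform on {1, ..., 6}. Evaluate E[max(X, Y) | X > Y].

P(X > Y) = 11/30.
Summing max(X,Y)·P(x,y) over outcomes with X > Y gives 4/3.
E[max(X, Y) | X > Y] = (4/3) / (11/30) = 40/11.

40/11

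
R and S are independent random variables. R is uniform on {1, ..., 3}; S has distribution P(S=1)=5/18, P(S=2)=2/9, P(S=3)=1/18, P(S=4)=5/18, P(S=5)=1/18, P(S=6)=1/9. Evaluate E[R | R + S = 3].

14/9

P(R + S = 3) = 1/6.
Summing R·P(x,y) over outcomes with R + S = 3 gives 7/27.
E[R | R + S = 3] = (7/27) / (1/6) = 14/9.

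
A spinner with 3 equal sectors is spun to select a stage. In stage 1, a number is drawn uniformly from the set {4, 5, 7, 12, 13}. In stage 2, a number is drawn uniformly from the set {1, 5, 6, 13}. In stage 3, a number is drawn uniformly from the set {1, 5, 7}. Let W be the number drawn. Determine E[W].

1127/180

E[W | stage 1] = (4+5+7+12+13)/5 = 41/5.
E[W | stage 2] = (1+5+6+13)/4 = 25/4.
E[W | stage 3] = (1+5+7)/3 = 13/3.
By the law of total expectation,
E[W] = (1/3)·(41/5) + (1/3)·(25/4) + (1/3)·(13/3) = 1127/180.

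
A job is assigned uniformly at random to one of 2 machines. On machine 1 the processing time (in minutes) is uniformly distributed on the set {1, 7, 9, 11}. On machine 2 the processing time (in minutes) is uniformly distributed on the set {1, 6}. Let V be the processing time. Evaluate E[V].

21/4

E[V | machine 1] = (1+7+9+11)/4 = 7.
E[V | machine 2] = (1+6)/2 = 7/2.
By the law of total expectation,
E[V] = (1/2)·(7) + (1/2)·(7/2) = 21/4.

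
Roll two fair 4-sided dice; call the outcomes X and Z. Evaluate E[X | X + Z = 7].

7/2

P(X + Z = 7) = 1/8.
Summing X·P(x,y) over outcomes with X + Z = 7 gives 7/16.
E[X | X + Z = 7] = (7/16) / (1/8) = 7/2.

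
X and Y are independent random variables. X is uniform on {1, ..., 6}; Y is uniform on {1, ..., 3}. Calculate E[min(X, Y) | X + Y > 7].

8/3

Outcomes with X + Y > 7: (5,3), (6,2), (6,3), each with probability 1/18.
E[min(X, Y) | X + Y > 7] = (3 + 2 + 3) / 3 = 8/3.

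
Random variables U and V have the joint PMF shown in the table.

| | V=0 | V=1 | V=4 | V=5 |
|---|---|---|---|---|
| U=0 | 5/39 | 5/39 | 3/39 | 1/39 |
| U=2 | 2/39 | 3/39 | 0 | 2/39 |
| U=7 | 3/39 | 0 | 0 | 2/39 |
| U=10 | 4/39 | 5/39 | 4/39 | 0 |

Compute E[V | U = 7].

P(U = 7) = 5/39.
Σ V·P over the event = 0·(3/39) + 5·(2/39) = 10/39.
E[V | U = 7] = (10/39) / (5/39) = 2.

2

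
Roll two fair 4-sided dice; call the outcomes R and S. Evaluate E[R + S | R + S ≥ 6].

20/3

Outcomes with R + S ≥ 6: (2,4), (3,3), (3,4), (4,2), (4,3), (4,4), each with probability 1/16.
E[R + S | R + S ≥ 6] = (6 + 6 + 7 + 6 + 7 + 8) / 6 = 20/3.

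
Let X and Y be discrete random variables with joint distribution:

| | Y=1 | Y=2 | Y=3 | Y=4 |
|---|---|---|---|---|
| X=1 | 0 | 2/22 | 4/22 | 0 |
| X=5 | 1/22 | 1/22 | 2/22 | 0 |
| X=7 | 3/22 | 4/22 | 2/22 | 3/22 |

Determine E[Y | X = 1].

8/3

P(X = 1) = 3/11.
Σ Y·P over the event = 2·(2/22) + 3·(4/22) = 8/11.
E[Y | X = 1] = (8/11) / (3/11) = 8/3.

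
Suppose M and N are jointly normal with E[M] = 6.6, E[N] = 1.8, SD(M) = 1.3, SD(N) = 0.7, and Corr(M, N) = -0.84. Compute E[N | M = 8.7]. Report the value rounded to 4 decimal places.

The regression of N on M has slope ρ·σ_N/σ_M and passes through (μ_M, μ_N).
E[N | M=8.7] = 1.8 + (-0.84)·(0.7/1.3)·(8.7 − (6.6)) = 1.8 + (-0.452308)·(2.1) = 0.8502.

0.8502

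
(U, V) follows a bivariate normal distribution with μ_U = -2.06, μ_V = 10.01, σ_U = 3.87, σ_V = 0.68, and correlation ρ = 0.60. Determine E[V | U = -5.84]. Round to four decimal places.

9.6115

E[V | U=x] = μ_V + ρ(σ_V/σ_U)(x − μ_U) for jointly normal variables.
E[V | U=-5.84] = 10.01 + (0.60)·(0.68/3.87)·(-5.84 − (-2.06)) = 10.01 + (0.10543)·(-3.78) = 9.6115.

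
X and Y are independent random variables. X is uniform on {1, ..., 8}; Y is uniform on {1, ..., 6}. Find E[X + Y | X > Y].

P(X > Y) = 9/16.
Summing (X+Y)·P(x,y) over outcomes with X > Y gives 79/16.
E[X + Y | X > Y] = (79/16) / (9/16) = 79/9.

79/9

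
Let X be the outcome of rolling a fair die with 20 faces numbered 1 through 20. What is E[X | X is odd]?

Given X is odd, X is equally likely to be any of {1, 3, 5, 7, 9, 11, 13, 15, 17, 19}.
E[X | X is odd] = (1 + 3 + 5 + 7 + 9 + 11 + 13 + 15 + 17 + 19) / 10 = 10.

10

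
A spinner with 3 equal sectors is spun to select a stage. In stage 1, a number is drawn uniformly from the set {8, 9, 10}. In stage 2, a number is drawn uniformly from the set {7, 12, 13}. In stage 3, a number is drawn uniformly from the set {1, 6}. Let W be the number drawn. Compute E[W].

E[W | stage 1] = (8+9+10)/3 = 9.
E[W | stage 2] = (7+12+13)/3 = 32/3.
E[W | stage 3] = (1+6)/2 = 7/2.
By the law of total expectation,
E[W] = (1/3)·(9) + (1/3)·(32/3) + (1/3)·(7/2) = 139/18.

139/18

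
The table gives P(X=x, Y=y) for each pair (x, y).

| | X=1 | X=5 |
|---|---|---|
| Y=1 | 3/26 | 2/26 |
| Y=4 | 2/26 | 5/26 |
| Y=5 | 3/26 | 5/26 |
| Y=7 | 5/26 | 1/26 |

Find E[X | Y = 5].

7/2

P(Y = 5) = 4/13.
Σ X·P over the event = 1·(3/26) + 5·(5/26) = 14/13.
E[X | Y = 5] = (14/13) / (4/13) = 7/2.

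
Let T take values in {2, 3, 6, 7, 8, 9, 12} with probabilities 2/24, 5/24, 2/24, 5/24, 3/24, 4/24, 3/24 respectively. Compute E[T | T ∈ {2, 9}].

20/3

P(T ∈ {2, 9}) = 1/4.
Σ over the event: 2·1/12 + 9·1/6 = 5/3.
E[T | T ∈ {2, 9}] = (5/3) / (1/4) = 20/3.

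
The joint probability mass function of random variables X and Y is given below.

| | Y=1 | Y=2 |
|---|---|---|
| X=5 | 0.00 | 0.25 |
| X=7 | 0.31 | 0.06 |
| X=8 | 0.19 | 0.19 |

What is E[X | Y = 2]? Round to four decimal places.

P(Y = 2) = 0.50.
Σ X·P over the event = 5·(0.25) + 7·(0.06) + 8·(0.19) = 3.19.
E[X | Y = 2] = (3.19) / (0.50) = 6.3800.

6.3800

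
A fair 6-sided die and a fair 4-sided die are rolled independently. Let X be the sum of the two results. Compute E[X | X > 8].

P(X > 8) = 1/8.
Σ over the event: 9·1/12 + 10·1/24 = 7/6.
E[X | X > 8] = (7/6) / (1/8) = 28/3.

28/3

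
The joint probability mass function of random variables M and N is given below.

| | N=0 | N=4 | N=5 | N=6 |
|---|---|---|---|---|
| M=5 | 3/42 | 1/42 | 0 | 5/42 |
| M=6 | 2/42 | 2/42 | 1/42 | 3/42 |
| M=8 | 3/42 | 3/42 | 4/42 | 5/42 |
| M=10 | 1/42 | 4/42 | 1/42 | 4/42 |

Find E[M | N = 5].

P(N = 5) = 1/7.
Σ M·P over the event = 6·(1/42) + 8·(4/42) + 10·(1/42) = 8/7.
E[M | N = 5] = (8/7) / (1/7) = 8.

8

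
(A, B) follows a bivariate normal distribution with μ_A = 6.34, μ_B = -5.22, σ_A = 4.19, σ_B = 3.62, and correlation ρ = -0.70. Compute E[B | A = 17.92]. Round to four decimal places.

-12.2233

The regression of B on A has slope ρ·σ_B/σ_A and passes through (μ_A, μ_B).
E[B | A=17.92] = -5.22 + (-0.70)·(3.62/4.19)·(17.92 − (6.34)) = -5.22 + (-0.604773)·(11.58) = -12.2233.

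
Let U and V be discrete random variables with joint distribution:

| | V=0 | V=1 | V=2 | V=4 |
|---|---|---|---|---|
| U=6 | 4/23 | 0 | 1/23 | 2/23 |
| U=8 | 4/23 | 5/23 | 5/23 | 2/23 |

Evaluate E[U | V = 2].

23/3

P(V = 2) = 6/23.
Σ U·P over the event = 6·(1/23) + 8·(5/23) = 2.
E[U | V = 2] = (2) / (6/23) = 23/3.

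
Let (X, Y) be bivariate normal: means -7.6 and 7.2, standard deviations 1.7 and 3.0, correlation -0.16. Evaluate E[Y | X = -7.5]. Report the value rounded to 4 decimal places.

7.1718

For a bivariate normal, E[Y | X=x] = μ_Y + ρ·(σ_Y/σ_X)·(x − μ_X).
E[Y | X=-7.5] = 7.2 + (-0.16)·(3.0/1.7)·(-7.5 − (-7.6)) = 7.2 + (-0.28235)·(0.1) = 7.1718.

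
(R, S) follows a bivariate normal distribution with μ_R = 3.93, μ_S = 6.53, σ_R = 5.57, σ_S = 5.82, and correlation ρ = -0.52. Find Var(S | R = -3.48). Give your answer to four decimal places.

Var(S | R=x) = (1 − ρ²)·σ_S².
Var(S | R=-3.48) = (5.82)²·(1 − (-0.52)²) = 33.8724·0.7296 = 24.7133.

24.7133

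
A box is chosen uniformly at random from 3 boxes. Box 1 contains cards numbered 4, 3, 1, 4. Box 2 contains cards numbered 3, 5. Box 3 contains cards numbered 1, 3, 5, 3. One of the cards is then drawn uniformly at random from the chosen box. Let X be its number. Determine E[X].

10/3

E[X | box 1] = (4+3+1+4)/4 = 3.
E[X | box 2] = (3+5)/2 = 4.
E[X | box 3] = (1+3+5+3)/4 = 3.
By the law of total expectation,
E[X] = (1/3)·(3) + (1/3)·(4) + (1/3)·(3) = 10/3.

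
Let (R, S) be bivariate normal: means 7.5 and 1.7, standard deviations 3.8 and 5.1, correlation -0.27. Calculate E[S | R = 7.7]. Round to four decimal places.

E[S | R=x] = μ_S + ρ(σ_S/σ_R)(x − μ_R) for jointly normal variables.
E[S | R=7.7] = 1.7 + (-0.27)·(5.1/3.8)·(7.7 − (7.5)) = 1.7 + (-0.36237)·(0.2) = 1.6275.

1.6275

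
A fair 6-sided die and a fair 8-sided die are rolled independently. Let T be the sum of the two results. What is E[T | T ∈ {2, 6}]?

P(T ∈ {2, 6}) = 1/8.
Σ over the event: 2·1/48 + 6·5/48 = 2/3.
E[T | T ∈ {2, 6}] = (2/3) / (1/8) = 16/3.

16/3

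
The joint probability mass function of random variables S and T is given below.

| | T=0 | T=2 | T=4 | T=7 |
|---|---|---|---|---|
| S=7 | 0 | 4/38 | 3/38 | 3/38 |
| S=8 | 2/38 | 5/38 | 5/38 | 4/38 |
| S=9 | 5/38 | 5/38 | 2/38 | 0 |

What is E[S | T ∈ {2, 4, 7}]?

245/31

P(T ∈ {2, 4, 7}) = 31/38.
Σ S·P over the event = 7·(4/38) + 7·(3/38) + 7·(3/38) + 8·(5/38) + 8·(5/38) + 8·(4/38) + 9·(5/38) + 9·(2/38) = 245/38.
E[S | T ∈ {2, 4, 7}] = (245/38) / (31/38) = 245/31.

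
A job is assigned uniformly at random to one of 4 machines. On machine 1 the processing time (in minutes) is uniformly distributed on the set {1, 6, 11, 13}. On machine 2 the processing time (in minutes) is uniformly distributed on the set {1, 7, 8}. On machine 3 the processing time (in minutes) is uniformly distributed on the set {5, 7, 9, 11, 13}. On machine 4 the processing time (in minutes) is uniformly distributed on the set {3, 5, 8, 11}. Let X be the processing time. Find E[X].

E[X | machine 1] = (1+6+11+13)/4 = 31/4.
E[X | machine 2] = (1+7+8)/3 = 16/3.
E[X | machine 3] = (5+7+9+11+13)/5 = 9.
E[X | machine 4] = (3+5+8+11)/4 = 27/4.
E[X] = (1/4)·(31/4) + (1/4)·(16/3) + (1/4)·(9) + (1/4)·(27/4) = 173/24.

173/24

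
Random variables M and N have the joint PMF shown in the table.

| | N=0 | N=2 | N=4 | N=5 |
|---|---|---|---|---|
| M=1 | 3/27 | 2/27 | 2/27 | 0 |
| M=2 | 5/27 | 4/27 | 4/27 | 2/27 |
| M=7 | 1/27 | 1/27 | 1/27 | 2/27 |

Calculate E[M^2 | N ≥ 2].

40/3

P(N ≥ 2) = 2/3.
Σ M^2·P over the event = 1·(2/27) + 1·(2/27) + 4·(4/27) + 4·(4/27) + 4·(2/27) + 49·(1/27) + 49·(1/27) + 49·(2/27) = 80/9.
E[M^2 | N ≥ 2] = (80/9) / (2/3) = 40/3.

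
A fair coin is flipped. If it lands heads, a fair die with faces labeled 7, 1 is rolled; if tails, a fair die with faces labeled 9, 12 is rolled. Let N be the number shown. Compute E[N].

29/4

E[N | heads] = (7+1)/2 = 4.
E[N | tails] = (9+12)/2 = 21/2.
By the law of total expectation,
E[N] = (1/2)·(4) + (1/2)·(21/2) = 29/4.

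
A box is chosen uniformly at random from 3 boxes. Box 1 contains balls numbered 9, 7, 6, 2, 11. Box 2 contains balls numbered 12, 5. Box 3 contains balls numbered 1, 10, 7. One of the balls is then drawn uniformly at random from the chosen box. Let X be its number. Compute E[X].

E[X | box 1] = (9+7+6+2+11)/5 = 7.
E[X | box 2] = (12+5)/2 = 17/2.
E[X | box 3] = (1+10+7)/3 = 6.
E[X] = (1/3)·(7) + (1/3)·(17/2) + (1/3)·(6) = 43/6.

43/6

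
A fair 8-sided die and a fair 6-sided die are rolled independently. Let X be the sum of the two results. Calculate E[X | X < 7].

14/3

P(X < 7) = 5/16.
Σ over the event: 2·1/48 + 3·1/24 + 4·1/16 + 5·1/12 + 6·5/48 = 35/24.
E[X | X < 7] = (35/24) / (5/16) = 14/3.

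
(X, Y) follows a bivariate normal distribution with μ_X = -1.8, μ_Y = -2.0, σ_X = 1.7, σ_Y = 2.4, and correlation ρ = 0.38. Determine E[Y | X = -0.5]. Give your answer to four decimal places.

The regression of Y on X has slope ρ·σ_Y/σ_X and passes through (μ_X, μ_Y).
E[Y | X=-0.5] = -2.0 + (0.38)·(2.4/1.7)·(-0.5 − (-1.8)) = -2.0 + (0.53647)·(1.3) = -1.3026.

-1.3026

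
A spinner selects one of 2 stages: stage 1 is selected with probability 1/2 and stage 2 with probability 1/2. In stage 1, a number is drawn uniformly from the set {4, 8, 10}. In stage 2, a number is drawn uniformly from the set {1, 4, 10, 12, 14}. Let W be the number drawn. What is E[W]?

E[W | stage 1] = (4+8+10)/3 = 22/3.
E[W | stage 2] = (1+4+10+12+14)/5 = 41/5.
E[W] = (1/2)·(22/3) + (1/2)·(41/5) = 233/30.

233/30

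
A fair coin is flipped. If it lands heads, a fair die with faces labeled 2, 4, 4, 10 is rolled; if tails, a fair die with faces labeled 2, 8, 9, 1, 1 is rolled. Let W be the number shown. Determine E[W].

23/5

E[W | heads] = (2+4+4+10)/4 = 5.
E[W | tails] = (2+8+9+1+1)/5 = 21/5.
By the law of total expectation,
E[W] = (1/2)·(5) + (1/2)·(21/5) = 23/5.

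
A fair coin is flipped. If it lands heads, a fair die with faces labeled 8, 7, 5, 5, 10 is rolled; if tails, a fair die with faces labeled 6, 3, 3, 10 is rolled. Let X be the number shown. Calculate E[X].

E[X | heads] = (8+7+5+5+10)/5 = 7.
E[X | tails] = (6+3+3+10)/4 = 11/2.
E[X] = (1/2)·(7) + (1/2)·(11/2) = 25/4.

25/4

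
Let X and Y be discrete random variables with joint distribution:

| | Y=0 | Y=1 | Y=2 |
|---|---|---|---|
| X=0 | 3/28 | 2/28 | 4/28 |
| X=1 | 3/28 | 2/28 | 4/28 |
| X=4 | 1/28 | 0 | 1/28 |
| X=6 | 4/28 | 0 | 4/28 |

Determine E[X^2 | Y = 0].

163/11

P(Y = 0) = 11/28.
Σ X^2·P over the event = 0·(3/28) + 1·(3/28) + 16·(1/28) + 36·(4/28) = 163/28.
E[X^2 | Y = 0] = (163/28) / (11/28) = 163/11.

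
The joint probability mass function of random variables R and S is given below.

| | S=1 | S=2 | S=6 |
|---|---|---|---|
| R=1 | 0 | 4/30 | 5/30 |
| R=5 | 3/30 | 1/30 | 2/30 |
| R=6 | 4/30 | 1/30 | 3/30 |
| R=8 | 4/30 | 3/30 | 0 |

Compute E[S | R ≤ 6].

79/23

P(R ≤ 6) = 23/30.
Σ S·P over the event = 2·(4/30) + 6·(5/30) + 1·(3/30) + 2·(1/30) + 6·(2/30) + 1·(4/30) + 2·(1/30) + 6·(3/30) = 79/30.
E[S | R ≤ 6] = (79/30) / (23/30) = 79/23.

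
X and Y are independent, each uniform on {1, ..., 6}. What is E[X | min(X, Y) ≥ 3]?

9/2

P(min(X, Y) ≥ 3) = 4/9.
Summing X·P(x,y) over outcomes with min(X, Y) ≥ 3 gives 2.
E[X | min(X, Y) ≥ 3] = (2) / (4/9) = 9/2.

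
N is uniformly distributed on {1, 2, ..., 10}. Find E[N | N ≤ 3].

Given N ≤ 3, N is equally likely to be any of {1, 2, 3}.
E[N | N ≤ 3] = (1 + 2 + 3) / 3 = 2.

2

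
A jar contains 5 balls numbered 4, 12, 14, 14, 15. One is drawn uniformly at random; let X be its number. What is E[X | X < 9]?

4

P(X < 9) = 1/5.
Σ over the event: 4·1/5 = 4/5.
E[X | X < 9] = (4/5) / (1/5) = 4.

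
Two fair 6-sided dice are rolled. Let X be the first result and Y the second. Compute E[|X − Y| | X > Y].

P(X > Y) = 5/12.
Summing |X−Y|·P(x,y) over outcomes with X > Y gives 35/36.
E[|X − Y| | X > Y] = (35/36) / (5/12) = 7/3.

7/3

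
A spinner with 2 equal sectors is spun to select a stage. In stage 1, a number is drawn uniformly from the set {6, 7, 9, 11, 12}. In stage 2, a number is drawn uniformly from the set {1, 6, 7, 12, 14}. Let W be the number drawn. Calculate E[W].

E[W | stage 1] = (6+7+9+11+12)/5 = 9.
E[W | stage 2] = (1+6+7+12+14)/5 = 8.
By the law of total expectation,
E[W] = (1/2)·(9) + (1/2)·(8) = 17/2.

17/2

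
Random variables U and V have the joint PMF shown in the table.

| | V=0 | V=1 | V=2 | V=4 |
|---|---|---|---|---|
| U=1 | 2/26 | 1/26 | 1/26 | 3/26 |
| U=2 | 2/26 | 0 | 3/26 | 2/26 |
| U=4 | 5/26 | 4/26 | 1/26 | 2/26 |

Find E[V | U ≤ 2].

P(U ≤ 2) = 7/13.
Σ V·P over the event = 0·(2/26) + 1·(1/26) + 2·(1/26) + 4·(3/26) + 0·(2/26) + 2·(3/26) + 4·(2/26) = 29/26.
E[V | U ≤ 2] = (29/26) / (7/13) = 29/14.

29/14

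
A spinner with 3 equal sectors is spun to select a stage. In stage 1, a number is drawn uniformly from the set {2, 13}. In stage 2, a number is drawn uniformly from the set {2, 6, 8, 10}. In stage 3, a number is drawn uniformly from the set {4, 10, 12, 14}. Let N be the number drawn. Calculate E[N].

8

E[N | stage 1] = (2+13)/2 = 15/2.
E[N | stage 2] = (2+6+8+10)/4 = 13/2.
E[N | stage 3] = (4+10+12+14)/4 = 10.
E[N] = (1/3)·(15/2) + (1/3)·(13/2) + (1/3)·(10) = 8.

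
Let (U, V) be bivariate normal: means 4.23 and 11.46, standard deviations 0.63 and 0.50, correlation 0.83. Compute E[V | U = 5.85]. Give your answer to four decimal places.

12.5271

For a bivariate normal, E[V | U=x] = μ_V + ρ·(σ_V/σ_U)·(x − μ_U).
E[V | U=5.85] = 11.46 + (0.83)·(0.50/0.63)·(5.85 − (4.23)) = 11.46 + (0.65873)·(1.62) = 12.5271.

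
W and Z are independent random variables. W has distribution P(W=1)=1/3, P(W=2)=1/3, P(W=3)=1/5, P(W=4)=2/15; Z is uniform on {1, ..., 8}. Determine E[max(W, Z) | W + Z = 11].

P(W + Z = 11) = 1/24.
Summing max(W,Z)·P(x,y) over outcomes with W + Z = 11 gives 19/60.
E[max(W, Z) | W + Z = 11] = (19/60) / (1/24) = 38/5.

38/5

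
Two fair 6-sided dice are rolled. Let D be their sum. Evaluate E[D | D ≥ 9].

P(D ≥ 9) = 5/18.
Σ over the event: 9·1/9 + 10·1/12 + 11·1/18 + 12·1/36 = 25/9.
E[D | D ≥ 9] = (25/9) / (5/18) = 10.

10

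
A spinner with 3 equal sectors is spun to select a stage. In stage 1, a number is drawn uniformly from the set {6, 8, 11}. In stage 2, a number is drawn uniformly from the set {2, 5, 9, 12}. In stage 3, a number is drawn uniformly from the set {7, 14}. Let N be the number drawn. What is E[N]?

155/18

E[N | stage 1] = (6+8+11)/3 = 25/3.
E[N | stage 2] = (2+5+9+12)/4 = 7.
E[N | stage 3] = (7+14)/2 = 21/2.
E[N] = (1/3)·(25/3) + (1/3)·(7) + (1/3)·(21/2) = 155/18.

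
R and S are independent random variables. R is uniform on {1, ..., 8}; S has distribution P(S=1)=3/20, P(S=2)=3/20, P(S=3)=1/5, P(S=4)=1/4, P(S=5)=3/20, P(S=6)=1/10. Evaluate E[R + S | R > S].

P(R > S) = 23/40.
Summing (R+S)·P(x,y) over outcomes with R > S gives 813/160.
E[R + S | R > S] = (813/160) / (23/40) = 813/92.

813/92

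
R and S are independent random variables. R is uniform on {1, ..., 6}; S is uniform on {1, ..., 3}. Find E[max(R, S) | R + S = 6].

4

P(R + S = 6) = 1/6.
Summing max(R,S)·P(x,y) over outcomes with R + S = 6 gives 2/3.
E[max(R, S) | R + S = 6] = (2/3) / (1/6) = 4.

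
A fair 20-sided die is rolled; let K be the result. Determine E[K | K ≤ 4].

5/2

Given K ≤ 4, K is equally likely to be any of {1, 2, 3, 4}.
E[K | K ≤ 4] = (1 + 2 + 3 + 4) / 4 = 5/2.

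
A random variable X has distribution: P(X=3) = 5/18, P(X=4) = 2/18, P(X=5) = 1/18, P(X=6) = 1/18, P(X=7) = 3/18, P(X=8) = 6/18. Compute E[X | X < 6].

P(X < 6) = 4/9.
Σ over the event: 3·5/18 + 4·1/9 + 5·1/18 = 14/9.
E[X | X < 6] = (14/9) / (4/9) = 7/2.

7/2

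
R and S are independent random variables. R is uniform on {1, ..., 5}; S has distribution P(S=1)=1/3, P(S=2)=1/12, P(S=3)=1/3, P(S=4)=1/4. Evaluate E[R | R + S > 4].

P(R + S > 4) = 7/10.
Summing R·P(x,y) over outcomes with R + S > 4 gives 149/60.
E[R | R + S > 4] = (149/60) / (7/10) = 149/42.

149/42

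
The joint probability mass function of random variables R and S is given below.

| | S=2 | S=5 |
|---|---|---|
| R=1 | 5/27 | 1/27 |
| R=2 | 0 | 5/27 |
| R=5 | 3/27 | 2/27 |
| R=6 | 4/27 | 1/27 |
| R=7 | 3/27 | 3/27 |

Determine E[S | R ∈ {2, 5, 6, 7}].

P(R ∈ {2, 5, 6, 7}) = 7/9.
Σ S·P over the event = 5·(5/27) + 2·(3/27) + 5·(2/27) + 2·(4/27) + 5·(1/27) + 2·(3/27) + 5·(3/27) = 25/9.
E[S | R ∈ {2, 5, 6, 7}] = (25/9) / (7/9) = 25/7.

25/7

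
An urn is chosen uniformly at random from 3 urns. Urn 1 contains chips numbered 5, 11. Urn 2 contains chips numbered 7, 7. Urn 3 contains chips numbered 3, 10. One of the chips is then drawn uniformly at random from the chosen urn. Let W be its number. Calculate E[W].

43/6

E[W | urn 1] = (5+11)/2 = 8.
E[W | urn 2] = (7+7)/2 = 7.
E[W | urn 3] = (3+10)/2 = 13/2.
By the law of total expectation,
E[W] = (1/3)·(8) + (1/3)·(7) + (1/3)·(13/2) = 43/6.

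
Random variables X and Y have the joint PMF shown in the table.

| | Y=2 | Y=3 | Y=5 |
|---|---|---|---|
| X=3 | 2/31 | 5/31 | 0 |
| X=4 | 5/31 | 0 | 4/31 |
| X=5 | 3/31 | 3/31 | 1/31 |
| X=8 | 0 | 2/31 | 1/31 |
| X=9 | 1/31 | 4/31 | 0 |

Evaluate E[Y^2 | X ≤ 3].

P(X ≤ 3) = 7/31.
Σ Y^2·P over the event = 4·(2/31) + 9·(5/31) = 53/31.
E[Y^2 | X ≤ 3] = (53/31) / (7/31) = 53/7.

53/7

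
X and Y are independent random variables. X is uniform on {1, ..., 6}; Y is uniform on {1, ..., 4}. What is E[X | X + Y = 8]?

P(X + Y = 8) = 1/8.
Summing X·P(x,y) over outcomes with X + Y = 8 gives 5/8.
E[X | X + Y = 8] = (5/8) / (1/8) = 5.

5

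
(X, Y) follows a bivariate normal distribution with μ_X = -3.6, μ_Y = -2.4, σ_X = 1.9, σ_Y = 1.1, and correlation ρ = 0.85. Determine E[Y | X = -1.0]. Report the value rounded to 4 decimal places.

E[Y | X=x] = μ_Y + ρ(σ_Y/σ_X)(x − μ_X) for jointly normal variables.
E[Y | X=-1.0] = -2.4 + (0.85)·(1.1/1.9)·(-1.0 − (-3.6)) = -2.4 + (0.49211)·(2.6) = -1.1205.

-1.1205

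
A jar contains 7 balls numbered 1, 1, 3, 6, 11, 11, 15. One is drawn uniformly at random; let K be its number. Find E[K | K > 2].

P(K > 2) = 5/7.
Σ over the event: 3·1/7 + 6·1/7 + 11·2/7 + 15·1/7 = 46/7.
E[K | K > 2] = (46/7) / (5/7) = 46/5.

46/5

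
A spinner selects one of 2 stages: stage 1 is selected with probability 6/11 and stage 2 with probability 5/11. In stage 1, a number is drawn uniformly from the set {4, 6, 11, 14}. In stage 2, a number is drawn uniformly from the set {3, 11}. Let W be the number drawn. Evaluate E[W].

E[W | stage 1] = (4+6+11+14)/4 = 35/4.
E[W | stage 2] = (3+11)/2 = 7.
E[W] = (6/11)·(35/4) + (5/11)·(7) = 175/22.

175/22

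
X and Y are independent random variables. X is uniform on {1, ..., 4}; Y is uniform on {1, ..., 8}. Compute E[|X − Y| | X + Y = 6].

Outcomes with X + Y = 6: (1,5), (2,4), (3,3), (4,2), each with probability 1/32.
E[|X − Y| | X + Y = 6] = (4 + 2 + 0 + 2) / 4 = 2.

2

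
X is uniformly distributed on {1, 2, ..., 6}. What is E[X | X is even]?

4

Given X is even, X is equally likely to be any of {2, 4, 6}.
E[X | X is even] = (2 + 4 + 6) / 3 = 4.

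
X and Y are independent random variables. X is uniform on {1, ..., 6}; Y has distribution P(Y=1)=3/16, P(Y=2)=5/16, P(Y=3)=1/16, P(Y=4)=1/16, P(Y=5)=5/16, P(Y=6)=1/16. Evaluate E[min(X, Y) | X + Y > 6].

P(X + Y > 6) = 17/32.
Summing min(X,Y)·P(x,y) over outcomes with X + Y > 6 gives 163/96.
E[min(X, Y) | X + Y > 6] = (163/96) / (17/32) = 163/51.

163/51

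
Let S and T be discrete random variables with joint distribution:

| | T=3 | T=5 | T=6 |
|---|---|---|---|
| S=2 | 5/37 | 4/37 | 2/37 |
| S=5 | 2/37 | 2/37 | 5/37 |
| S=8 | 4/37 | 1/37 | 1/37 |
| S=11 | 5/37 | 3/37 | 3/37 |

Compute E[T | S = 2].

P(S = 2) = 11/37.
Summing T·P(S=x,T=y) over the conditioning event gives 47/37.
E[T | S = 2] = (47/37) / (11/37) = 47/11.

47/11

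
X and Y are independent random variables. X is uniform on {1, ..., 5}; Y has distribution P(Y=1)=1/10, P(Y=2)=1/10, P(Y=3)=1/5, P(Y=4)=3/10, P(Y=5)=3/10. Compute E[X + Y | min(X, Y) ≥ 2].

P(min(X, Y) ≥ 2) = 18/25.
Summing (X+Y)·P(x,y) over outcomes with min(X, Y) ≥ 2 gives 133/25.
E[X + Y | min(X, Y) ≥ 2] = (133/25) / (18/25) = 133/18.

133/18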